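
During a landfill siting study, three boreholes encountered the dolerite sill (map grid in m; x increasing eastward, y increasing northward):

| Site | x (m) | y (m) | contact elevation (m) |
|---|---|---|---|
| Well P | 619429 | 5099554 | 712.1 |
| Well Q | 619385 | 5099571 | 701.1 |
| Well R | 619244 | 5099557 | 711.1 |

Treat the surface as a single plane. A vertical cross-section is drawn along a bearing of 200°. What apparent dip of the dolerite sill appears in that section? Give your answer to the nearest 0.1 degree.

Let the plane be z = a·x + b·y + c.
Well Q−Well P: −44a + 17b = −11;  Well R−Well P: −185a + 3b = −1.
Solving gives a = −0.00531, b = −0.66080.
Unit vector along 200° is (sin 200°, cos 200°) = (-0.3420, -0.9397).
Slope in that direction = a·(-0.3420) + b·(-0.9397) = 0.62277.
Apparent dip = arctan|0.62277| = 31.9° (true dip is 33.5°, so apparent ≤ true as expected).

31.9°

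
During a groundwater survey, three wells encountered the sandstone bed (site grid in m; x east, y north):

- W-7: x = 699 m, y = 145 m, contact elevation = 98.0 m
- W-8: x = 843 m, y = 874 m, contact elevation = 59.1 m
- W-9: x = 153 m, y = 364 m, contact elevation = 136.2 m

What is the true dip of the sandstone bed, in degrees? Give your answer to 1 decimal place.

Two edge vectors: W-7→W-8 = (144, 729, -38.9), W-7→W-9 = (-546, 219, 38.2).
Normal n = (W-7→W-8) × (W-7→W-9) = (36366.9, 15738.6, 429570).
So ∂z/∂x = −n_x/n_z = −0.08466 and ∂z/∂y = −n_y/n_z = −0.03664.
Gradient magnitude |∇z| = √(a² + b²) = √(0.00717 + 0.00134) = 0.09225.
True dip = arctan(0.09225) = 5.3°, dipping toward ENE (azimuth ≈ 067°).

5.3°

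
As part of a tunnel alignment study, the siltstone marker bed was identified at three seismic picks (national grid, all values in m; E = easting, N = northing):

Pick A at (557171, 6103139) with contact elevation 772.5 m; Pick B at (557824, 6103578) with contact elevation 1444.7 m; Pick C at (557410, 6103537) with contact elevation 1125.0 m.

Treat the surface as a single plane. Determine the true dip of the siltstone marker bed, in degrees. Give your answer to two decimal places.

40.53°

Two edge vectors: Pick A→Pick B = (653, 439, 672.2), Pick A→Pick C = (239, 398, 352.5).
Normal n = (Pick A→Pick B) × (Pick A→Pick C) = (-112788.1, -69526.7, 154973).
So ∂z/∂E = −n_x/n_z = 0.72779 and ∂z/∂N = −n_y/n_z = 0.44864.
Gradient magnitude |∇z| = √(a² + b²) = √(0.52968 + 0.20128) = 0.85496.
True dip = arctan(0.85496) = 40.53°, dipping toward WSW (azimuth ≈ 238°).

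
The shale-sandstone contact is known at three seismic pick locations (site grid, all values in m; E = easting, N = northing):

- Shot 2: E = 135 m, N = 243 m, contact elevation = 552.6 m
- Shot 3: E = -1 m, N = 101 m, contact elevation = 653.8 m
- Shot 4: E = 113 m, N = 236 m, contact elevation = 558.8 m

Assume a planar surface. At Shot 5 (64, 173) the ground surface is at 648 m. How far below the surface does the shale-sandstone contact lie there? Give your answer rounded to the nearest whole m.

45 m

Two edge vectors: Shot 2→Shot 3 = (-136, -142, 101.2), Shot 2→Shot 4 = (-22, -7, 6.2).
Normal n = (Shot 2→Shot 3) × (Shot 2→Shot 4) = (-172, -1383.2, -2172).
So ∂z/∂E = −n_x/n_z = −0.07919 and ∂z/∂N = −n_y/n_z = −0.63683.
Intercept c from Shot 2: 552.6 + 10.69 + 154.75 = 718.04.
At (64, 173): z_contact = −5.1 − 110.2 + 718.04 = 602.8 m.
Depth below ground = 648 − 602.8 = 45 m.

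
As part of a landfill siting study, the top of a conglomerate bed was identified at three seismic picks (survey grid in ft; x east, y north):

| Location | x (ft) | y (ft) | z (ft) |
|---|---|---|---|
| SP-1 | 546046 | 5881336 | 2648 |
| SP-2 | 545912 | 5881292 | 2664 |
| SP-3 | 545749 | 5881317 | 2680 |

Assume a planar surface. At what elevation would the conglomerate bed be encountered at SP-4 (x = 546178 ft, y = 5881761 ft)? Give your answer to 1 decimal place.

2615.4 ft

Let the plane be z = a·x + b·y + c.
SP-2−SP-1: −134a − 44b = 16;  SP-3−SP-1: −297a − 19b = 32.
Solving gives a = −0.104923018, b = −0.044098080.
Then c = 2648 − a·546046 − b·5881336 = 319296.42.
At (546178, 5881761): z = −57306.6 − 259374.4 + 319296.42 = 2615.4 ft.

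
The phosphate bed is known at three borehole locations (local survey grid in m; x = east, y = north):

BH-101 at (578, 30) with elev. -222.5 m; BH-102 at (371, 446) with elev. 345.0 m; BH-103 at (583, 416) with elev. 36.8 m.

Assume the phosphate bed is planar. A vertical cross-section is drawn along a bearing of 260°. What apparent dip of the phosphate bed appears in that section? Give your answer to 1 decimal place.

Let the plane be z = a·x + b·y + c.
BH-102−BH-101: −207a + 416b = 567.5;  BH-103−BH-101: 5a + 386b = 259.3.
Solving gives a = −1.35623, b = 0.68933.
Unit vector along 260° is (sin 260°, cos 260°) = (-0.9848, -0.1736).
Slope in that direction = a·(-0.9848) + b·(-0.1736) = 1.21592.
Apparent dip = arctan|1.21592| = 50.6° (true dip is 56.7°, so apparent ≤ true as expected).

50.6°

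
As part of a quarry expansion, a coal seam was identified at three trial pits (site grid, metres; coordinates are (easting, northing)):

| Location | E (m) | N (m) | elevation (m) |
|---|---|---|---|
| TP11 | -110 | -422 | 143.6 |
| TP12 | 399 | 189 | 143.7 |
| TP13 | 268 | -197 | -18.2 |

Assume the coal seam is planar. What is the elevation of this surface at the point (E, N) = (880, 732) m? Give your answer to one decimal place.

Let the plane be z = a·E + b·N + c.
TP12−TP11: 509a + 611b = 0.1;  TP13−TP11: 378a + 225b = −161.8.
Solving gives a = −0.84926, b = 0.70765.
Then c = 143.6 − a·-110 − b·-422 = 348.81.
At (880, 732): z = −747.4 + 518.0 + 348.81 = 119.5 m.

119.5 m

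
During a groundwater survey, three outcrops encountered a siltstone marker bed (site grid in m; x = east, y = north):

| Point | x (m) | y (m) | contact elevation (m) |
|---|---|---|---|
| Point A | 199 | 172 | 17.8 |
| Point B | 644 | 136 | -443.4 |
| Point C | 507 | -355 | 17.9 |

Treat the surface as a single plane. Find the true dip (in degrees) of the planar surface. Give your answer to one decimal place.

Let the plane be z = a·x + b·y + c.
Point B−Point A: 445a − 36b = −461.2;  Point C−Point A: 308a − 527b = 0.1.
Solving gives a = −1.08785, b = −0.63598.
Gradient magnitude |∇z| = √(a² + b²) = √(1.18343 + 0.40446) = 1.26012.
True dip = arctan(1.26012) = 51.6°, dipping toward ENE (azimuth ≈ 060°).

51.6°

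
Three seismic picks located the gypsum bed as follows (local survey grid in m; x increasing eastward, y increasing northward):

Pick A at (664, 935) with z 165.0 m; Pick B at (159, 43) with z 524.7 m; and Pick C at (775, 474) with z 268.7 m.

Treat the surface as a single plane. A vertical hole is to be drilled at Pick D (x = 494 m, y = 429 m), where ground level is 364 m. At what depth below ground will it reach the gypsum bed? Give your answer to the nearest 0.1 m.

20.7 m

Let the plane be z = a·x + b·y + c.
Pick B−Pick A: −505a − 892b = 359.7;  Pick C−Pick A: 111a − 461b = 103.7.
Solving gives a = −0.22097, b = −0.27815.
Then c = 165 − a·664 − b·935 = 571.79.
At (494, 429): z_contact = −109.16 − 119.33 + 571.79 = 343.31 m.
Depth below ground = 364 − 343.31 = 20.7 m.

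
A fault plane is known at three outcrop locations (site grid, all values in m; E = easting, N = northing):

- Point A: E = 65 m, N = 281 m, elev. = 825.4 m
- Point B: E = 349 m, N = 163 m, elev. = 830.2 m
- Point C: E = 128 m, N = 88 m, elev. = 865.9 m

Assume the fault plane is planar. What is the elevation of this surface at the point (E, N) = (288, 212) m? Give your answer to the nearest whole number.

Two edge vectors: Point A→Point B = (284, -118, 4.8), Point A→Point C = (63, -193, 40.5).
Normal n = (Point A→Point B) × (Point A→Point C) = (-3852.6, -11199.6, -47378).
So ∂z/∂E = −n_x/n_z = −0.08132 and ∂z/∂N = −n_y/n_z = −0.23639.
Intercept c from Point A: 825.4 + 5.29 + 66.43 = 897.11.
At (288, 212): z = −23.4 − 50.1 + 897.11 = 823.6 m.

824 m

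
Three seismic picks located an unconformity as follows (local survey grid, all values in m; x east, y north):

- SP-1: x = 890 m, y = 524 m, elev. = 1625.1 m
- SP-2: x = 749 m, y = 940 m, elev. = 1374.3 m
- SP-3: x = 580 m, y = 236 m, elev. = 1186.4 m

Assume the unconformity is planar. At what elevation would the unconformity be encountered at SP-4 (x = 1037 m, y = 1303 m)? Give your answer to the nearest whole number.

1773 m

Let the plane be z = a·x + b·y + c.
SP-2−SP-1: −141a + 416b = −250.8;  SP-3−SP-1: −310a − 288b = −438.7.
Solving gives a = 1.50223, b = −0.09372.
Then c = 1625.1 − a·890 − b·524 = 337.23.
At (1037, 1303): z = 1557.8 − 122.1 + 337.23 = 1772.9 m.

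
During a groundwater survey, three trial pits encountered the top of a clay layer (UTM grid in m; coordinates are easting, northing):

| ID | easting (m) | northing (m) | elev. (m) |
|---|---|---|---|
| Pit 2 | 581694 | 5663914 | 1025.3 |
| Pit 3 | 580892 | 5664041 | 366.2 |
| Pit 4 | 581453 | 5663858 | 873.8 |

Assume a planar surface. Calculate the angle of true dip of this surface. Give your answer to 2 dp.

Let the plane be z = a·easting + b·northing + c.
Pit 3−Pit 2: −802a + 127b = −659.1;  Pit 4−Pit 2: −241a − 56b = −151.5.
Solving gives a = 0.74352, b = −0.49445.
Gradient magnitude |∇z| = √(a² + b²) = √(0.55283 + 0.24448) = 0.89292.
True dip = arctan(0.89292) = 41.76°, dipping toward WNW (azimuth ≈ 304°).

41.76°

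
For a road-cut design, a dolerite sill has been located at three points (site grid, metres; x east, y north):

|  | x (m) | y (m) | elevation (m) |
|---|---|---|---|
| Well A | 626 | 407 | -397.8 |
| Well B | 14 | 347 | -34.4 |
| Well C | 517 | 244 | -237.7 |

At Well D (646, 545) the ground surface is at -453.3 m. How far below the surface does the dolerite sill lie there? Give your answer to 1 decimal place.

41.6 m

Two edge vectors: Well A→Well B = (-612, -60, 363.4), Well A→Well C = (-109, -163, 160.1).
Normal n = (Well A→Well B) × (Well A→Well C) = (49628.2, 58370.6, 93216).
So ∂z/∂x = −n_x/n_z = −0.53240 and ∂z/∂y = −n_y/n_z = −0.62619.
Intercept c from Well A: -397.8 + 333.28 + 254.86 = 190.34.
At (646, 545): z_contact = −343.93 − 341.27 + 190.34 = -494.86 m.
Depth below ground = -453.3 − (-494.86) = 41.6 m.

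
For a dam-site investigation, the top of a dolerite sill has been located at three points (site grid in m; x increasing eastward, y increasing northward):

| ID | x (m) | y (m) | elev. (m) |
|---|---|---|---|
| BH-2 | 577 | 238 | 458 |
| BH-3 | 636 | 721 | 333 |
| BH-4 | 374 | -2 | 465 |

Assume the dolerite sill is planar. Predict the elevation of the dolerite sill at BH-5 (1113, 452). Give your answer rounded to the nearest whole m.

564 m

Two edge vectors: BH-2→BH-3 = (59, 483, -125), BH-2→BH-4 = (-203, -240, 7).
Normal n = (BH-2→BH-3) × (BH-2→BH-4) = (-26619, 24962, 83889).
So ∂z/∂x = −n_x/n_z = 0.31731 and ∂z/∂y = −n_y/n_z = −0.29756.
Intercept c from BH-2: 458 − 183.09 + 70.82 = 345.73.
At (1113, 452): z = 353.2 − 134.5 + 345.73 = 564.4 m.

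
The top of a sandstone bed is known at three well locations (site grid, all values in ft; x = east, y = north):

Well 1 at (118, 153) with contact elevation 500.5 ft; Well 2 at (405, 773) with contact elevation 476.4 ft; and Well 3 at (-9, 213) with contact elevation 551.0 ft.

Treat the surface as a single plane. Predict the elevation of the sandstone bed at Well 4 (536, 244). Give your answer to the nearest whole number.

369 ft

Let the plane be z = a·x + b·y + c.
Well 2−Well 1: 287a + 620b = −24.1;  Well 3−Well 1: −127a + 60b = 50.5.
Solving gives a = −0.34135, b = 0.11914.
Then c = 500.5 − a·118 − b·153 = 522.55.
At (536, 244): z = −183.0 + 29.1 + 522.55 = 368.7 ft.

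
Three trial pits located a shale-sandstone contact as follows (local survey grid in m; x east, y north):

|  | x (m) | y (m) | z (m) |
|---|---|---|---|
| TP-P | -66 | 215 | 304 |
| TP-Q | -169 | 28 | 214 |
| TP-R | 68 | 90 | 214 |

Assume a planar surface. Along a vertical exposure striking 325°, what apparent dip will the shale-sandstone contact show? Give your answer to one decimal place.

28.6°

Let the plane be z = a·x + b·y + c.
TP-Q−TP-P: −103a − 187b = −90;  TP-R−TP-P: 134a − 125b = −90.
Solving gives a = −0.14710, b = 0.56231.
Unit vector along 325° is (sin 325°, cos 325°) = (-0.5736, 0.8192).
Slope in that direction = a·(-0.5736) + b·(0.8192) = 0.54499.
Apparent dip = arctan|0.54499| = 28.6° (true dip is 30.2°, so apparent ≤ true as expected).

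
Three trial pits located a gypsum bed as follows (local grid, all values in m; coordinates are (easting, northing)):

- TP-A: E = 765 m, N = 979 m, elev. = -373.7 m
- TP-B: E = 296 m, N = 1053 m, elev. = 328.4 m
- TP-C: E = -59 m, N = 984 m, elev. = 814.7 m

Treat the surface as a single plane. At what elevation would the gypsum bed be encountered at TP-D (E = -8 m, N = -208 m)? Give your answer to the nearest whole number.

Let the plane be z = a·E + b·N + c.
TP-B−TP-A: −469a + 74b = 702.1;  TP-C−TP-A: −824a + 5b = 1188.4.
Solving gives a = −1.44004, b = 0.36109.
Then c = -373.7 − a·765 − b·979 = 374.43.
At (-8, -208): z = 11.5 − 75.1 + 374.43 = 310.8 m.

311 m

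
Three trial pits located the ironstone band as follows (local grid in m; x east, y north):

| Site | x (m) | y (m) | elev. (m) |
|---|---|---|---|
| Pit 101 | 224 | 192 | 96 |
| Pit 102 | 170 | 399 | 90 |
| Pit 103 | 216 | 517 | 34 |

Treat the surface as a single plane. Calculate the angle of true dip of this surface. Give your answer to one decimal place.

Two edge vectors: Pit 101→Pit 102 = (-54, 207, -6), Pit 101→Pit 103 = (-8, 325, -62).
Normal n = (Pit 101→Pit 102) × (Pit 101→Pit 103) = (-10884, -3300, -15894).
So ∂z/∂x = −n_x/n_z = −0.68479 and ∂z/∂y = −n_y/n_z = −0.20763.
Gradient magnitude |∇z| = √(a² + b²) = √(0.46893 + 0.04311) = 0.71557.
True dip = arctan(0.71557) = 35.6°, dipping toward ENE (azimuth ≈ 073°).

35.6°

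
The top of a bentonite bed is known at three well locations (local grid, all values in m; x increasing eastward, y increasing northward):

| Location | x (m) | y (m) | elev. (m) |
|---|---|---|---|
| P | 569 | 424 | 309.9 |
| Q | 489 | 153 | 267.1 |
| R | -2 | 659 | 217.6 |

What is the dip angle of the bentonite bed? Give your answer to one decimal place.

12.7°

Two edge vectors: P→Q = (-80, -271, -42.8), P→R = (-571, 235, -92.3).
Normal n = (P→Q) × (P→R) = (35071.3, 17054.8, -173541).
So ∂z/∂x = −n_x/n_z = 0.20209 and ∂z/∂y = −n_y/n_z = 0.09828.
Gradient magnitude |∇z| = √(a² + b²) = √(0.04084 + 0.00966) = 0.22472.
True dip = arctan(0.22472) = 12.7°, dipping toward WSW (azimuth ≈ 244°).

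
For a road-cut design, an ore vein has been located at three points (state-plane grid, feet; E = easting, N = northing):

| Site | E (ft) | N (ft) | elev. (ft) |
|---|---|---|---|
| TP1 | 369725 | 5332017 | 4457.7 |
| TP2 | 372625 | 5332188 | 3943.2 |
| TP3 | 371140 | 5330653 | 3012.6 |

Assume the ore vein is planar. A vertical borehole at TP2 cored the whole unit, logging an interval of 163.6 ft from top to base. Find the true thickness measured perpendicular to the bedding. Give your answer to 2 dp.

124.32 ft

Two edge vectors: TP1→TP2 = (2900, 171, -514.5), TP1→TP3 = (1415, -1364, -1445.1).
Normal n = (TP1→TP2) × (TP1→TP3) = (-948890.1, 3462772.5, -4197565).
So ∂z/∂E = −n_x/n_z = −0.22606 and ∂z/∂N = −n_y/n_z = 0.82495.
|∇z| = √(a²+b²) = 0.85536, so dip δ = arctan(0.85536) = 40.54°.
True thickness = vertical thickness × cos δ = 163.6 × cos 40.54° = 124.32 ft.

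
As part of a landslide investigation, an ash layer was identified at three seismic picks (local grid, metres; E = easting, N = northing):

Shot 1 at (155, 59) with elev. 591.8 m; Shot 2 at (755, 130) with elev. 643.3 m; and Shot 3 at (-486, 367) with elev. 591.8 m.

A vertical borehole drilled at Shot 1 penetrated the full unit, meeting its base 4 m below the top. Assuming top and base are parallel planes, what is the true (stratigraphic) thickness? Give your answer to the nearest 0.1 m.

4.0 m

Let the plane be z = a·E + b·N + c.
Shot 2−Shot 1: 600a + 71b = 51.5;  Shot 3−Shot 1: −641a + 308b = 0.
Solving gives a = 0.06887, b = 0.14333.
|∇z| = √(a²+b²) = 0.15902, so dip δ = arctan(0.15902) = 9.04°.
True thickness = vertical thickness × cos δ = 4 × cos 9.04° = 4.0 m.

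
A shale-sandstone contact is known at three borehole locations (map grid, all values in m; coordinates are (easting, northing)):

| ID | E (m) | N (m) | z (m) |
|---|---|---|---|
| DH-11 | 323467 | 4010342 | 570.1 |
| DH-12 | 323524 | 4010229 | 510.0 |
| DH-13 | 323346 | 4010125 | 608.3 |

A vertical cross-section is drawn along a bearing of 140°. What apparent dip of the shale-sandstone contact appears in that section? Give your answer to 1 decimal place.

Two edge vectors: DH-11→DH-12 = (57, -113, -60.1), DH-11→DH-13 = (-121, -217, 38.2).
Normal n = (DH-11→DH-12) × (DH-11→DH-13) = (-17358.3, 5094.7, -26042).
So ∂z/∂E = −n_x/n_z = −0.66655 and ∂z/∂N = −n_y/n_z = 0.19563.
Unit vector along 140° is (sin 140°, cos 140°) = (0.6428, -0.7660).
Slope in that direction = a·(0.6428) + b·(-0.7660) = −0.57831.
Apparent dip = arctan|0.57831| = 30.0° (true dip is 34.8°, so apparent ≤ true as expected).

30.0°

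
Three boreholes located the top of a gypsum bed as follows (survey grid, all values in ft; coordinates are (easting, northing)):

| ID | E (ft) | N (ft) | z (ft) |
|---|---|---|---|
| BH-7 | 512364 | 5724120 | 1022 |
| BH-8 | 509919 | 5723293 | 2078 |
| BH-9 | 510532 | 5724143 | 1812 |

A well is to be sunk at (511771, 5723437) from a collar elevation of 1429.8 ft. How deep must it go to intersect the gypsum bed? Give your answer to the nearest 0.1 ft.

150.7 ft

Let the plane be z = a·E + b·N + c.
BH-8−BH-7: −2445a − 827b = 1056;  BH-9−BH-7: −1832a + 23b = 790.
Solving gives a = −0.431247013, b = −0.001935978.
Then c = 1022 − a·512364 − b·5724120 = 233059.21.
At (511771, 5723437): z_contact = −220699.71 − 11080.45 + 233059.21 = 1279.05 ft.
Depth below ground = 1429.8 − 1279.05 = 150.7 ft.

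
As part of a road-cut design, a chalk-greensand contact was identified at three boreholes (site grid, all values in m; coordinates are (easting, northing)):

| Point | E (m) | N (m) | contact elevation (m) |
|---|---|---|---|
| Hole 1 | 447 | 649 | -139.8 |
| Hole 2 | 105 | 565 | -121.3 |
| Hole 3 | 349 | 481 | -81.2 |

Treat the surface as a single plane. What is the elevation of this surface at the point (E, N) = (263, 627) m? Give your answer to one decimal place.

Let the plane be z = a·E + b·N + c.
Hole 2−Hole 1: −342a − 84b = 18.5;  Hole 3−Hole 1: −98a − 168b = 58.6.
Solving gives a = 0.03686, b = −0.37031.
Then c = -139.8 − a·447 − b·649 = 84.06.
At (263, 627): z = 9.7 − 232.2 + 84.06 = -138.4 m.

-138.4 m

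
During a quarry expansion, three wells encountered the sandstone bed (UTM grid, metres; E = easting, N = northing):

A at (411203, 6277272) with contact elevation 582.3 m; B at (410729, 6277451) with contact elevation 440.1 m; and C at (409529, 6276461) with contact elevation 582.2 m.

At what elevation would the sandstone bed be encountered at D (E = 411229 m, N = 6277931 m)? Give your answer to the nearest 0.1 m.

357.4 m

Two edge vectors: A→B = (-474, 179, -142.2), A→C = (-1674, -811, -0.1).
Normal n = (A→B) × (A→C) = (-115342.1, 237995.4, 684060).
So ∂z/∂E = −n_x/n_z = 0.168614010 and ∂z/∂N = −n_y/n_z = −0.347915972.
Intercept c from A: 582.3 − 69334.59 + 2183963.19 = 2115210.90.
At (411229, 6277931): z = 69339.0 − 2184192.5 + 2115210.90 = 357.4 m.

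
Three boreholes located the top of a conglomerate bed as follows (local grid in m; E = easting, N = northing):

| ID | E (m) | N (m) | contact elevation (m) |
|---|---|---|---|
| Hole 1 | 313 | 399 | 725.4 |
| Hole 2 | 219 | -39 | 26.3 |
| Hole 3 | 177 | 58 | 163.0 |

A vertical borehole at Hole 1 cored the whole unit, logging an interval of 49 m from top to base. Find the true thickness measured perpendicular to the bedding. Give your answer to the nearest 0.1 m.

Let the plane be z = a·E + b·N + c.
Hole 2−Hole 1: −94a − 438b = −699.1;  Hole 3−Hole 1: −136a − 341b = −562.4.
Solving gives a = 0.28851, b = 1.53420.
|∇z| = √(a²+b²) = 1.56109, so dip δ = arctan(1.56109) = 57.36°.
True thickness = vertical thickness × cos δ = 49 × cos 57.36° = 26.4 m.

26.4 m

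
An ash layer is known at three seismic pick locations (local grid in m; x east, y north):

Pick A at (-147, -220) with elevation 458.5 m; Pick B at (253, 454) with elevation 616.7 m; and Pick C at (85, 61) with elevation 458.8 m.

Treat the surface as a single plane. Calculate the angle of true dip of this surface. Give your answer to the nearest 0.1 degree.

52.6°

Two edge vectors: Pick A→Pick B = (400, 674, 158.2), Pick A→Pick C = (232, 281, 0.3).
Normal n = (Pick A→Pick B) × (Pick A→Pick C) = (-44252, 36582.4, -43968).
So ∂z/∂x = −n_x/n_z = −1.00646 and ∂z/∂y = −n_y/n_z = 0.83202.
Gradient magnitude |∇z| = √(a² + b²) = √(1.01296 + 0.69226) = 1.30584.
True dip = arctan(1.30584) = 52.6°, dipping toward SE (azimuth ≈ 130°).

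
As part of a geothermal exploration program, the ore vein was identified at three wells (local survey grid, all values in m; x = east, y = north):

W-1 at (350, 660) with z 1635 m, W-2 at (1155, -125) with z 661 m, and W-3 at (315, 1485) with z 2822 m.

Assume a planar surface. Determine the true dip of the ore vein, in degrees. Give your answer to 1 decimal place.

55.6°

Two edge vectors: W-1→W-2 = (805, -785, -974), W-1→W-3 = (-35, 825, 1187).
Normal n = (W-1→W-2) × (W-1→W-3) = (-128245, -921445, 636650).
So ∂z/∂x = −n_x/n_z = 0.20144 and ∂z/∂y = −n_y/n_z = 1.44733.
Gradient magnitude |∇z| = √(a² + b²) = √(0.04058 + 2.09477) = 1.46128.
True dip = arctan(1.46128) = 55.6°, dipping toward S (azimuth ≈ 188°).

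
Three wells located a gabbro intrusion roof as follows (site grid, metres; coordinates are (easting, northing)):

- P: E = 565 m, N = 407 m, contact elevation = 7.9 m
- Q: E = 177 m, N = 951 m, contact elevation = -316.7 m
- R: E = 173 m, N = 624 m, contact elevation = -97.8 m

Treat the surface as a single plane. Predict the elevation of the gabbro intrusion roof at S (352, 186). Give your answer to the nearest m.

177 m

Two edge vectors: P→Q = (-388, 544, -324.6), P→R = (-392, 217, -105.7).
Normal n = (P→Q) × (P→R) = (12937.4, 86231.6, 129052).
So ∂z/∂E = −n_x/n_z = −0.10025 and ∂z/∂N = −n_y/n_z = −0.66819.
Intercept c from P: 7.9 + 56.64 + 271.95 = 336.50.
At (352, 186): z = −35.3 − 124.3 + 336.50 = 176.9 m.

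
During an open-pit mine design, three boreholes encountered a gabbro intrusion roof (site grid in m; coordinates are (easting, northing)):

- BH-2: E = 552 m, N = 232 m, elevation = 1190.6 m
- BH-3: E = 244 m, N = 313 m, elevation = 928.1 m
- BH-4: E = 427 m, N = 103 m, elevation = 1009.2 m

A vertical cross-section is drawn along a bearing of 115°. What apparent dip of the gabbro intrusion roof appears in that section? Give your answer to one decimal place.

34.5°

Two edge vectors: BH-2→BH-3 = (-308, 81, -262.5), BH-2→BH-4 = (-125, -129, -181.4).
Normal n = (BH-2→BH-3) × (BH-2→BH-4) = (-48555.9, -23058.7, 49857).
So ∂z/∂E = −n_x/n_z = 0.97390 and ∂z/∂N = −n_y/n_z = 0.46250.
Unit vector along 115° is (sin 115°, cos 115°) = (0.9063, -0.4226).
Slope in that direction = a·(0.9063) + b·(-0.4226) = 0.68720.
Apparent dip = arctan|0.68720| = 34.5° (true dip is 47.2°, so apparent ≤ true as expected).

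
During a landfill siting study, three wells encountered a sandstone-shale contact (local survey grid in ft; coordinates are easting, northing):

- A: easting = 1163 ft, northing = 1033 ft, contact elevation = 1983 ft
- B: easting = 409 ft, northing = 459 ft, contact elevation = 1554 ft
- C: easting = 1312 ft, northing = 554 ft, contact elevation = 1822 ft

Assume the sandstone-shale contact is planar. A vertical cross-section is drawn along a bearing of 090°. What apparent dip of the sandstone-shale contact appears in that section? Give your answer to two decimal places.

14.21°

Let the plane be z = a·easting + b·northing + c.
B−A: −754a − 574b = −429;  C−A: 149a − 479b = −161.
Solving gives a = 0.25314, b = 0.41486.
Unit vector along 090° is (sin 90°, cos 90°) = (1.0000, 0.0000).
Slope in that direction = a·(1.0000) + b·(0.0000) = 0.25314.
Apparent dip = arctan|0.25314| = 14.21° (true dip is 25.9°, so apparent ≤ true as expected).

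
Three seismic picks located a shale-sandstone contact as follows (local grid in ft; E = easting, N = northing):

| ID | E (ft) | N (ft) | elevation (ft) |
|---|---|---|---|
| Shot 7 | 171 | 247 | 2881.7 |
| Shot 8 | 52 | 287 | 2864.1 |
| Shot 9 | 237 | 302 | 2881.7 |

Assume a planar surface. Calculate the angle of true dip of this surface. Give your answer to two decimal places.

9.35°

Let the plane be z = a·E + b·N + c.
Shot 8−Shot 7: −119a + 40b = −17.6;  Shot 9−Shot 7: 66a + 55b = 0.
Solving gives a = 0.10539, b = −0.12647.
Gradient magnitude |∇z| = √(a² + b²) = √(0.01111 + 0.01599) = 0.16462.
True dip = arctan(0.16462) = 9.35°, dipping toward NW (azimuth ≈ 320°).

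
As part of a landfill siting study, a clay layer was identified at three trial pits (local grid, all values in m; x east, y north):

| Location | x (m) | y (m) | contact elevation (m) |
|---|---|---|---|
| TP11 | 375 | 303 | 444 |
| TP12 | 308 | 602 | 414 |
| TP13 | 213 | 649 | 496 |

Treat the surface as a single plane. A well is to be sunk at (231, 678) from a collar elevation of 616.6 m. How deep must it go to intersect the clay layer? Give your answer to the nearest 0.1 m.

148.7 m

Let the plane be z = a·x + b·y + c.
TP12−TP11: −67a + 299b = −30;  TP13−TP11: −162a + 346b = 52.
Solving gives a = −1.02661, b = −0.33038.
Then c = 444 − a·375 − b·303 = 929.08.
At (231, 678): z_contact = −237.15 − 224.00 + 929.08 = 467.94 m.
Depth below ground = 616.6 − 467.94 = 148.7 m.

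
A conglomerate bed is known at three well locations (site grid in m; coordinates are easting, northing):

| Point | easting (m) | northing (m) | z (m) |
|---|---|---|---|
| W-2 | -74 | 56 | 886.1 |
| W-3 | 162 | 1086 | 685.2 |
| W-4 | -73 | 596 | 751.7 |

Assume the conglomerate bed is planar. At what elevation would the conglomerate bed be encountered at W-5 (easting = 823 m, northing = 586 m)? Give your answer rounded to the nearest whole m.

Two edge vectors: W-2→W-3 = (236, 1030, -200.9), W-2→W-4 = (1, 540, -134.4).
Normal n = (W-2→W-3) × (W-2→W-4) = (-29946, 31517.5, 126410).
So ∂z/∂easting = −n_x/n_z = 0.23690 and ∂z/∂northing = −n_y/n_z = −0.24933.
Intercept c from W-2: 886.1 + 17.53 + 13.96 = 917.59.
At (823, 586): z = 195.0 − 146.1 + 917.59 = 966.5 m.

966 m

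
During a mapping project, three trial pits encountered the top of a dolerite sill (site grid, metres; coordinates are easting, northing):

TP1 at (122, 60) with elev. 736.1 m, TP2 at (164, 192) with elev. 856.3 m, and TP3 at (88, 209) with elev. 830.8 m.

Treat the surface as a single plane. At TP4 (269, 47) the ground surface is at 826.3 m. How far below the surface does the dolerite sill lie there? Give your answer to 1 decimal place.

Let the plane be z = a·easting + b·northing + c.
TP2−TP1: 42a + 132b = 120.2;  TP3−TP1: −34a + 149b = 94.7.
Solving gives a = 0.50339, b = 0.75044.
Then c = 736.1 − a·122 − b·60 = 629.66.
At (269, 47): z_contact = 135.41 + 35.27 + 629.66 = 800.34 m.
Depth below ground = 826.3 − 800.34 = 26.0 m.

26.0 m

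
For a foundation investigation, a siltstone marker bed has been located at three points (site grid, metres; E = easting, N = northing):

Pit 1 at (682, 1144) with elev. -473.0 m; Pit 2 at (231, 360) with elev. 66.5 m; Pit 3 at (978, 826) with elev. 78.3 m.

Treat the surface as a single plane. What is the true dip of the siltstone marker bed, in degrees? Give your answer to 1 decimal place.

Two edge vectors: Pit 1→Pit 2 = (-451, -784, 539.5), Pit 1→Pit 3 = (296, -318, 551.3).
Normal n = (Pit 1→Pit 2) × (Pit 1→Pit 3) = (-260658.2, 408328.3, 375482).
So ∂z/∂E = −n_x/n_z = 0.69420 and ∂z/∂N = −n_y/n_z = −1.08748.
Gradient magnitude |∇z| = √(a² + b²) = √(0.48191 + 1.18261) = 1.29016.
True dip = arctan(1.29016) = 52.2°, dipping toward NNW (azimuth ≈ 327°).

52.2°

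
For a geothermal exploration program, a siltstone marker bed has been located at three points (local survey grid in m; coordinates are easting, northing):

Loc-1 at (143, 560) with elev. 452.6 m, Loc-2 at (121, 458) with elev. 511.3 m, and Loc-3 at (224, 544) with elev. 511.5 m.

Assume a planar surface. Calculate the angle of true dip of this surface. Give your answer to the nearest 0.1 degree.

Let the plane be z = a·easting + b·northing + c.
Loc-2−Loc-1: −22a − 102b = 58.7;  Loc-3−Loc-1: 81a − 16b = 58.9.
Solving gives a = 0.58841, b = −0.70240.
Gradient magnitude |∇z| = √(a² + b²) = √(0.34623 + 0.49337) = 0.91630.
True dip = arctan(0.91630) = 42.5°, dipping toward NW (azimuth ≈ 320°).

42.5°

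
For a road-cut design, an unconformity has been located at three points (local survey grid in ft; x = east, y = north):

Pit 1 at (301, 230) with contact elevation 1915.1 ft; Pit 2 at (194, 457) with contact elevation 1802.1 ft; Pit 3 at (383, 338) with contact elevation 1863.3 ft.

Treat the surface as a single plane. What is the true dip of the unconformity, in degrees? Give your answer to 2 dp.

Let the plane be z = a·x + b·y + c.
Pit 2−Pit 1: −107a + 227b = −113;  Pit 3−Pit 1: 82a + 108b = −51.8.
Solving gives a = 0.01476, b = −0.49084.
Gradient magnitude |∇z| = √(a² + b²) = √(0.00022 + 0.24092) = 0.49106.
True dip = arctan(0.49106) = 26.15°, dipping toward N (azimuth ≈ 358°).

26.15°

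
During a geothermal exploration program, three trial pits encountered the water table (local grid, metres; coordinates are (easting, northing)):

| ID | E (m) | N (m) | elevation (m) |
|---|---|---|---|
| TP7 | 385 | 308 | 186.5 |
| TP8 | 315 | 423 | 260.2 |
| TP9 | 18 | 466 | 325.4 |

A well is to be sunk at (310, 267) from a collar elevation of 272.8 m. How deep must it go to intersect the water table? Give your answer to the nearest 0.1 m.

98.7 m

Two edge vectors: TP7→TP8 = (-70, 115, 73.7), TP7→TP9 = (-367, 158, 138.9).
Normal n = (TP7→TP8) × (TP7→TP9) = (4328.9, -17324.9, 31145).
So ∂z/∂E = −n_x/n_z = −0.13899 and ∂z/∂N = −n_y/n_z = 0.55627.
Intercept c from TP7: 186.5 + 53.51 − 171.33 = 68.68.
At (310, 267): z_contact = −43.09 + 148.52 + 68.68 = 174.12 m.
Depth below ground = 272.8 − 174.12 = 98.7 m.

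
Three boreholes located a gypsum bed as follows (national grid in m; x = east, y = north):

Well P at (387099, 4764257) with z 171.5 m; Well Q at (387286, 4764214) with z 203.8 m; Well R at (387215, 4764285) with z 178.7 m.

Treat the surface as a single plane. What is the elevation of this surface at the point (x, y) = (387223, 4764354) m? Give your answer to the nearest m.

Two edge vectors: Well P→Well Q = (187, -43, 32.3), Well P→Well R = (116, 28, 7.2).
Normal n = (Well P→Well Q) × (Well P→Well R) = (-1214, 2400.4, 10224).
So ∂z/∂x = −n_x/n_z = 0.11874022 and ∂z/∂y = −n_y/n_z = −0.23478091.
Intercept c from Well P: 171.5 − 45964.22 + 1118556.58 = 1072763.86.
At (387223, 4764354): z = 45978.9 − 1118579.4 + 1072763.86 = 163.5 m.

163 m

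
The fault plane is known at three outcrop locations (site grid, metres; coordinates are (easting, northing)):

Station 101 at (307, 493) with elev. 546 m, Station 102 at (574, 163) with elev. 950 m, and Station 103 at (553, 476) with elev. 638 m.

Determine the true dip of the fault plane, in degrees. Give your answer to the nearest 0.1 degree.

Two edge vectors: Station 101→Station 102 = (267, -330, 404), Station 101→Station 103 = (246, -17, 92).
Normal n = (Station 101→Station 102) × (Station 101→Station 103) = (-23492, 74820, 76641).
So ∂z/∂E = −n_x/n_z = 0.30652 and ∂z/∂N = −n_y/n_z = −0.97624.
Gradient magnitude |∇z| = √(a² + b²) = √(0.09395 + 0.95304) = 1.02323.
True dip = arctan(1.02323) = 45.7°, dipping toward NNW (azimuth ≈ 343°).

45.7°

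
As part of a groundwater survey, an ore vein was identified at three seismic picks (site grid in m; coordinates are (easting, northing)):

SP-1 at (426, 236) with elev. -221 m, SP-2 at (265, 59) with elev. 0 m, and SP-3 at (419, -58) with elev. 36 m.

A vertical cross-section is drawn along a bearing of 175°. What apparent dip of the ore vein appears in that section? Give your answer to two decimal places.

Two edge vectors: SP-1→SP-2 = (-161, -177, 221), SP-1→SP-3 = (-7, -294, 257).
Normal n = (SP-1→SP-2) × (SP-1→SP-3) = (19485, 39830, 46095).
So ∂z/∂E = −n_x/n_z = −0.42271 and ∂z/∂N = −n_y/n_z = −0.86409.
Unit vector along 175° is (sin 175°, cos 175°) = (0.0872, -0.9962).
Slope in that direction = a·(0.0872) + b·(-0.9962) = 0.82395.
Apparent dip = arctan|0.82395| = 39.49° (true dip is 43.9°, so apparent ≤ true as expected).

39.49°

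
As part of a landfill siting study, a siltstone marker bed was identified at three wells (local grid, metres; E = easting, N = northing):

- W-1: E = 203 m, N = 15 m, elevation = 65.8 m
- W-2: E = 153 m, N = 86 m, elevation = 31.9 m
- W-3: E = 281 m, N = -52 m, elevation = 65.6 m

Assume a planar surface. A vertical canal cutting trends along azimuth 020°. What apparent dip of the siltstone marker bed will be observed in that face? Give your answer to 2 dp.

56.26°

Let the plane be z = a·E + b·N + c.
W-2−W-1: −50a + 71b = −33.9;  W-3−W-1: 78a − 67b = −0.2.
Solving gives a = −1.04456, b = −1.21307.
Unit vector along 020° is (sin 20°, cos 20°) = (0.3420, 0.9397).
Slope in that direction = a·(0.3420) + b·(0.9397) = −1.49718.
Apparent dip = arctan|1.49718| = 56.26° (true dip is 58.0°, so apparent ≤ true as expected).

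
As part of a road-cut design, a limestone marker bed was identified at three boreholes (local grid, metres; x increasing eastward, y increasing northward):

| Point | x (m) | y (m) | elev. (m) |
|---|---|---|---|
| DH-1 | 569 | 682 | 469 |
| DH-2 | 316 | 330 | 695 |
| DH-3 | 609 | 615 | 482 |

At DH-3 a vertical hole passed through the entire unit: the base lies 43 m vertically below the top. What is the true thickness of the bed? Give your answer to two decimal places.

38.10 m

Two edge vectors: DH-1→DH-2 = (-253, -352, 226), DH-1→DH-3 = (40, -67, 13).
Normal n = (DH-1→DH-2) × (DH-1→DH-3) = (10566, 12329, 31031).
So ∂z/∂x = −n_x/n_z = −0.34050 and ∂z/∂y = −n_y/n_z = −0.39731.
|∇z| = √(a²+b²) = 0.52326, so dip δ = arctan(0.52326) = 27.62°.
True thickness = vertical thickness × cos δ = 43 × cos 27.62° = 38.10 m.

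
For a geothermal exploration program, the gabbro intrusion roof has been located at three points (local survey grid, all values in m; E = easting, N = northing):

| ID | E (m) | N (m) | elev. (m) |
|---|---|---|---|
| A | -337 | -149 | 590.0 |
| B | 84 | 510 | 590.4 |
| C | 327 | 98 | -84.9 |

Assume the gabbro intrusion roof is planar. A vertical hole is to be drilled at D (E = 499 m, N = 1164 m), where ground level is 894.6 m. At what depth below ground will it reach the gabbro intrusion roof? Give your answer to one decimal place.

Two edge vectors: A→B = (421, 659, 0.4), A→C = (664, 247, -674.9).
Normal n = (A→B) × (A→C) = (-444857.9, 284398.5, -333589).
So ∂z/∂E = −n_x/n_z = −1.333551 and ∂z/∂N = −n_y/n_z = 0.852542.
Intercept c from A: 590 − 449.41 + 127.03 = 267.62.
At (499, 1164): z_contact = −665.44 + 992.36 + 267.62 = 594.54 m.
Depth below ground = 894.6 − 594.54 = 300.1 m.

300.1 m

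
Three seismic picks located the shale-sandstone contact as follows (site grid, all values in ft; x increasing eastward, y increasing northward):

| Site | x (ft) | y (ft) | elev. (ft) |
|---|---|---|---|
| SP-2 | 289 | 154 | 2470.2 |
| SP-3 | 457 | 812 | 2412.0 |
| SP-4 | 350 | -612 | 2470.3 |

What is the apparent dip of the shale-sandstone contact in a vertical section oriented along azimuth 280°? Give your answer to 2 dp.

Let the plane be z = a·x + b·y + c.
SP-3−SP-2: 168a + 658b = −58.2;  SP-4−SP-2: 61a − 766b = 0.1.
Solving gives a = −0.26368, b = −0.02113.
Unit vector along 280° is (sin 280°, cos 280°) = (-0.9848, 0.1736).
Slope in that direction = a·(-0.9848) + b·(0.1736) = 0.25600.
Apparent dip = arctan|0.25600| = 14.36° (true dip is 14.8°, so apparent ≤ true as expected).

14.36°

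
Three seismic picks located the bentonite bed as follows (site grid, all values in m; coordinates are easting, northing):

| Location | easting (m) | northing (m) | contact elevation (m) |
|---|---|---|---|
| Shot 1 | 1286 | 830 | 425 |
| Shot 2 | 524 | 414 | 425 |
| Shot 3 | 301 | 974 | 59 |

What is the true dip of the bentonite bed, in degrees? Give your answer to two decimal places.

31.45°

Two edge vectors: Shot 1→Shot 2 = (-762, -416, 0), Shot 1→Shot 3 = (-985, 144, -366).
Normal n = (Shot 1→Shot 2) × (Shot 1→Shot 3) = (152256, -278892, -519488).
So ∂z/∂easting = −n_x/n_z = 0.29309 and ∂z/∂northing = −n_y/n_z = −0.53686.
Gradient magnitude |∇z| = √(a² + b²) = √(0.08590 + 0.28822) = 0.61165.
True dip = arctan(0.61165) = 31.45°, dipping toward NNW (azimuth ≈ 331°).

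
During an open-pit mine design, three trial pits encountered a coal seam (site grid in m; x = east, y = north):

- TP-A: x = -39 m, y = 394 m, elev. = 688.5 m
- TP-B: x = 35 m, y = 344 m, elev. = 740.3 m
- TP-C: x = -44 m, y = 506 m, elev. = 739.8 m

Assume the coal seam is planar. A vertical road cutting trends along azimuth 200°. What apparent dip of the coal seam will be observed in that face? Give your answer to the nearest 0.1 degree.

Let the plane be z = a·x + b·y + c.
TP-B−TP-A: 74a − 50b = 51.8;  TP-C−TP-A: −5a + 112b = 51.3.
Solving gives a = 1.04088, b = 0.50450.
Unit vector along 200° is (sin 200°, cos 200°) = (-0.3420, -0.9397).
Slope in that direction = a·(-0.3420) + b·(-0.9397) = −0.83008.
Apparent dip = arctan|0.83008| = 39.7° (true dip is 49.2°, so apparent ≤ true as expected).

39.7°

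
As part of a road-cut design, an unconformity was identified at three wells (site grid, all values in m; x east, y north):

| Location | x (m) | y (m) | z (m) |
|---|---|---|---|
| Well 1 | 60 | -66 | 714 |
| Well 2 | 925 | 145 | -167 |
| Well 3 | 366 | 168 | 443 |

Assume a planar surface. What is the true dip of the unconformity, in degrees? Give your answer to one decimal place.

48.0°

Let the plane be z = a·x + b·y + c.
Well 2−Well 1: 865a + 211b = −881;  Well 3−Well 1: 306a + 234b = −271.
Solving gives a = −1.08074, b = 0.25515.
Gradient magnitude |∇z| = √(a² + b²) = √(1.16799 + 0.06510) = 1.11045.
True dip = arctan(1.11045) = 48.0°, dipping toward ESE (azimuth ≈ 103°).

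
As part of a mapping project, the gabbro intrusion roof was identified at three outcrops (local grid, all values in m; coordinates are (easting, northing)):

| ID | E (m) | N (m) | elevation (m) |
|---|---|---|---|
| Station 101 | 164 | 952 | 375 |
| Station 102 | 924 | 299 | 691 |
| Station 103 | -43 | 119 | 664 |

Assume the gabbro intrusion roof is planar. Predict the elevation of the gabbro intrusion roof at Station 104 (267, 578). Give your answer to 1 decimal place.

Two edge vectors: Station 101→Station 102 = (760, -653, 316), Station 101→Station 103 = (-207, -833, 289).
Normal n = (Station 101→Station 102) × (Station 101→Station 103) = (74511, -285052, -768251).
So ∂z/∂E = −n_x/n_z = 0.09699 and ∂z/∂N = −n_y/n_z = −0.37104.
Intercept c from Station 101: 375 − 15.91 + 353.23 = 712.32.
At (267, 578): z = 25.9 − 214.5 + 712.32 = 523.8 m.

523.8 m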